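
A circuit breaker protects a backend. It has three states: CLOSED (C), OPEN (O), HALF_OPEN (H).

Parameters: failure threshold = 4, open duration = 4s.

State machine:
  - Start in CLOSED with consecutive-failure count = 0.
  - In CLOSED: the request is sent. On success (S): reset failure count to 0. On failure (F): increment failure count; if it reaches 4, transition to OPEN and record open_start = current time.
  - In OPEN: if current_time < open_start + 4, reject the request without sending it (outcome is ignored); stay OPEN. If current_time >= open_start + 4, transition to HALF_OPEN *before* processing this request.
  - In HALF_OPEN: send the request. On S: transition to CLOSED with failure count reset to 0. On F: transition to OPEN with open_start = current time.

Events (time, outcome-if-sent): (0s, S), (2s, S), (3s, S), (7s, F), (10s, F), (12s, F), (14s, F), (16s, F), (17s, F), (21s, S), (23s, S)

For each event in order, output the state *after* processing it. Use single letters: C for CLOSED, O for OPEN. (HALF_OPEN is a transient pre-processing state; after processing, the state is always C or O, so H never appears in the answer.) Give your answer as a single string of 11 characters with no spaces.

State after each event:
  event#1 t=0s outcome=S: state=CLOSED
  event#2 t=2s outcome=S: state=CLOSED
  event#3 t=3s outcome=S: state=CLOSED
  event#4 t=7s outcome=F: state=CLOSED
  event#5 t=10s outcome=F: state=CLOSED
  event#6 t=12s outcome=F: state=CLOSED
  event#7 t=14s outcome=F: state=OPEN
  event#8 t=16s outcome=F: state=OPEN
  event#9 t=17s outcome=F: state=OPEN
  event#10 t=21s outcome=S: state=CLOSED
  event#11 t=23s outcome=S: state=CLOSED

Answer: CCCCCCOOOCC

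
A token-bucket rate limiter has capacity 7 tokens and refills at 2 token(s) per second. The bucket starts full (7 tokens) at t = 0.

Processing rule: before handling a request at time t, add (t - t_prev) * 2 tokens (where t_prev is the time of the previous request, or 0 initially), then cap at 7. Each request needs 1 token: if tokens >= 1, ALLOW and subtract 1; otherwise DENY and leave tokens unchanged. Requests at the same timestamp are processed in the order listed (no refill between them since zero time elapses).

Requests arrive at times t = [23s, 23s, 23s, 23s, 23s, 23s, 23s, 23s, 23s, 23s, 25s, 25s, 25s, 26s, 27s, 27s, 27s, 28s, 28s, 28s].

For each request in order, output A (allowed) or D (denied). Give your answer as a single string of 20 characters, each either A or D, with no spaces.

Answer: AAAAAAADDDAAAAAAAAAA

Derivation:
Simulating step by step:
  req#1 t=23s: ALLOW
  req#2 t=23s: ALLOW
  req#3 t=23s: ALLOW
  req#4 t=23s: ALLOW
  req#5 t=23s: ALLOW
  req#6 t=23s: ALLOW
  req#7 t=23s: ALLOW
  req#8 t=23s: DENY
  req#9 t=23s: DENY
  req#10 t=23s: DENY
  req#11 t=25s: ALLOW
  req#12 t=25s: ALLOW
  req#13 t=25s: ALLOW
  req#14 t=26s: ALLOW
  req#15 t=27s: ALLOW
  req#16 t=27s: ALLOW
  req#17 t=27s: ALLOW
  req#18 t=28s: ALLOW
  req#19 t=28s: ALLOW
  req#20 t=28s: ALLOW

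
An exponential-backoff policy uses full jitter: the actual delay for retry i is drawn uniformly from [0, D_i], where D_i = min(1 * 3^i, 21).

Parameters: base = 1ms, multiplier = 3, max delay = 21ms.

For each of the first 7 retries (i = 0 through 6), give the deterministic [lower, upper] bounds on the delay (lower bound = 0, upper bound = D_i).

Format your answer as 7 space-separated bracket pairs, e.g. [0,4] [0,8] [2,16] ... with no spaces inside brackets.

Computing bounds per retry:
  i=0: D_i=min(1*3^0,21)=1, bounds=[0,1]
  i=1: D_i=min(1*3^1,21)=3, bounds=[0,3]
  i=2: D_i=min(1*3^2,21)=9, bounds=[0,9]
  i=3: D_i=min(1*3^3,21)=21, bounds=[0,21]
  i=4: D_i=min(1*3^4,21)=21, bounds=[0,21]
  i=5: D_i=min(1*3^5,21)=21, bounds=[0,21]
  i=6: D_i=min(1*3^6,21)=21, bounds=[0,21]

Answer: [0,1] [0,3] [0,9] [0,21] [0,21] [0,21] [0,21]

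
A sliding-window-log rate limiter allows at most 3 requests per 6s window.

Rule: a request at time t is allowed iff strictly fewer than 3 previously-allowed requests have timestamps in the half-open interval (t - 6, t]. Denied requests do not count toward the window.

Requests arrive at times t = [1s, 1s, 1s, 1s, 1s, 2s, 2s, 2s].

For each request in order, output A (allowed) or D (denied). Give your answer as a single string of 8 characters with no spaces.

Answer: AAADDDDD

Derivation:
Tracking allowed requests in the window:
  req#1 t=1s: ALLOW
  req#2 t=1s: ALLOW
  req#3 t=1s: ALLOW
  req#4 t=1s: DENY
  req#5 t=1s: DENY
  req#6 t=2s: DENY
  req#7 t=2s: DENY
  req#8 t=2s: DENY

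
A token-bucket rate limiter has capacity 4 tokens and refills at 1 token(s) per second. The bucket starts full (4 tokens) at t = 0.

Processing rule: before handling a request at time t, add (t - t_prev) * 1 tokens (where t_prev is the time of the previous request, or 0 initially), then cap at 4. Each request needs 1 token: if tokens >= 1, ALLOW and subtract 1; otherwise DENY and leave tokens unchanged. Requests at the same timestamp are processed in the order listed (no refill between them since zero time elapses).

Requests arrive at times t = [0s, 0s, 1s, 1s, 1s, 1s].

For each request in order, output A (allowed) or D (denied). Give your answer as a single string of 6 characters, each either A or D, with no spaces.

Simulating step by step:
  req#1 t=0s: ALLOW
  req#2 t=0s: ALLOW
  req#3 t=1s: ALLOW
  req#4 t=1s: ALLOW
  req#5 t=1s: ALLOW
  req#6 t=1s: DENY

Answer: AAAAAD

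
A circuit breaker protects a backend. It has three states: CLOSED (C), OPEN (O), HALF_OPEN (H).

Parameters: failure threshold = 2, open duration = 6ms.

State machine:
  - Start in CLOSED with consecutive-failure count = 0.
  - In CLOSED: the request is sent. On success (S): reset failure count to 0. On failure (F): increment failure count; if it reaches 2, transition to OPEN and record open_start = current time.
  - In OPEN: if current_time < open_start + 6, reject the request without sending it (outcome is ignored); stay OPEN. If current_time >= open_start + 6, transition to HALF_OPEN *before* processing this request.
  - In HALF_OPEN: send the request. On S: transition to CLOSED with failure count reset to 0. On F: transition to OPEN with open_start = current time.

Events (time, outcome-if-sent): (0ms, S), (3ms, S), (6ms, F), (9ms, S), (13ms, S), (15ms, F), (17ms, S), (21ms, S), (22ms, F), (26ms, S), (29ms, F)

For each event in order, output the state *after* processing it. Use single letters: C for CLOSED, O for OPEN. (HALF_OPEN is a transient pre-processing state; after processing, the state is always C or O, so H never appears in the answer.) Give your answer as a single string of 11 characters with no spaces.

State after each event:
  event#1 t=0ms outcome=S: state=CLOSED
  event#2 t=3ms outcome=S: state=CLOSED
  event#3 t=6ms outcome=F: state=CLOSED
  event#4 t=9ms outcome=S: state=CLOSED
  event#5 t=13ms outcome=S: state=CLOSED
  event#6 t=15ms outcome=F: state=CLOSED
  event#7 t=17ms outcome=S: state=CLOSED
  event#8 t=21ms outcome=S: state=CLOSED
  event#9 t=22ms outcome=F: state=CLOSED
  event#10 t=26ms outcome=S: state=CLOSED
  event#11 t=29ms outcome=F: state=CLOSED

Answer: CCCCCCCCCCC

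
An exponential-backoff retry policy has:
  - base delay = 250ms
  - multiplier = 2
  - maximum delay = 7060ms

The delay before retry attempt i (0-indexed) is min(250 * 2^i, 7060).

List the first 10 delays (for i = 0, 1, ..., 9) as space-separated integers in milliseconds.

Computing each delay:
  i=0: min(250*2^0, 7060) = 250
  i=1: min(250*2^1, 7060) = 500
  i=2: min(250*2^2, 7060) = 1000
  i=3: min(250*2^3, 7060) = 2000
  i=4: min(250*2^4, 7060) = 4000
  i=5: min(250*2^5, 7060) = 7060
  i=6: min(250*2^6, 7060) = 7060
  i=7: min(250*2^7, 7060) = 7060
  i=8: min(250*2^8, 7060) = 7060
  i=9: min(250*2^9, 7060) = 7060

Answer: 250 500 1000 2000 4000 7060 7060 7060 7060 7060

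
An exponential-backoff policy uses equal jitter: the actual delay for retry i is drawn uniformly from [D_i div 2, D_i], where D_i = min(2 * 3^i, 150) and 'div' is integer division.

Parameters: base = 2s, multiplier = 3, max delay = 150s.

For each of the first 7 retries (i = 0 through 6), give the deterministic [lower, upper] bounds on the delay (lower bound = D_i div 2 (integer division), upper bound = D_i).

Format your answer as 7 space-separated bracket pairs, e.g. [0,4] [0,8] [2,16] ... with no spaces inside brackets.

Computing bounds per retry:
  i=0: D_i=min(2*3^0,150)=2, bounds=[1,2]
  i=1: D_i=min(2*3^1,150)=6, bounds=[3,6]
  i=2: D_i=min(2*3^2,150)=18, bounds=[9,18]
  i=3: D_i=min(2*3^3,150)=54, bounds=[27,54]
  i=4: D_i=min(2*3^4,150)=150, bounds=[75,150]
  i=5: D_i=min(2*3^5,150)=150, bounds=[75,150]
  i=6: D_i=min(2*3^6,150)=150, bounds=[75,150]

Answer: [1,2] [3,6] [9,18] [27,54] [75,150] [75,150] [75,150]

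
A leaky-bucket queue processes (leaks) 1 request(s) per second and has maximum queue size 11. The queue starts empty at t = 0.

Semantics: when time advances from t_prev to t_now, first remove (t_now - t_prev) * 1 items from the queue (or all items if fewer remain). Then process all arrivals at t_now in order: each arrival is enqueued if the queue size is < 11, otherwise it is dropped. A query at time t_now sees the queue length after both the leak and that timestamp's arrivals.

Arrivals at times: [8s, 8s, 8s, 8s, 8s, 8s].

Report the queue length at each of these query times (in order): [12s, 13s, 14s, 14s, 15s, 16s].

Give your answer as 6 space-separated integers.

Answer: 2 1 0 0 0 0

Derivation:
Queue lengths at query times:
  query t=12s: backlog = 2
  query t=13s: backlog = 1
  query t=14s: backlog = 0
  query t=14s: backlog = 0
  query t=15s: backlog = 0
  query t=16s: backlog = 0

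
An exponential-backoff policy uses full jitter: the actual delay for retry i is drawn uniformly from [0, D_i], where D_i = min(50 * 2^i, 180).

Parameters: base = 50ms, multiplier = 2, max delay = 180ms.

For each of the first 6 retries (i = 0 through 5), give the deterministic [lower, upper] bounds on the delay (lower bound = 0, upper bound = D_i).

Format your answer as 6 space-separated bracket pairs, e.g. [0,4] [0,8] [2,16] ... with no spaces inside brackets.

Computing bounds per retry:
  i=0: D_i=min(50*2^0,180)=50, bounds=[0,50]
  i=1: D_i=min(50*2^1,180)=100, bounds=[0,100]
  i=2: D_i=min(50*2^2,180)=180, bounds=[0,180]
  i=3: D_i=min(50*2^3,180)=180, bounds=[0,180]
  i=4: D_i=min(50*2^4,180)=180, bounds=[0,180]
  i=5: D_i=min(50*2^5,180)=180, bounds=[0,180]

Answer: [0,50] [0,100] [0,180] [0,180] [0,180] [0,180]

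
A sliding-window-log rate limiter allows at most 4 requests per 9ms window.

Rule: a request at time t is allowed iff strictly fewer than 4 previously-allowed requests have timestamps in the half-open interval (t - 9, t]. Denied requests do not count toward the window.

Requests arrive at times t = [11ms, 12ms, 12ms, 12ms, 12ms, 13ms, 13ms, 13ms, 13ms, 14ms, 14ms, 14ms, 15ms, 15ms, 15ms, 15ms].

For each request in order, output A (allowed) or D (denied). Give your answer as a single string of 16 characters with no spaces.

Answer: AAAADDDDDDDDDDDD

Derivation:
Tracking allowed requests in the window:
  req#1 t=11ms: ALLOW
  req#2 t=12ms: ALLOW
  req#3 t=12ms: ALLOW
  req#4 t=12ms: ALLOW
  req#5 t=12ms: DENY
  req#6 t=13ms: DENY
  req#7 t=13ms: DENY
  req#8 t=13ms: DENY
  req#9 t=13ms: DENY
  req#10 t=14ms: DENY
  req#11 t=14ms: DENY
  req#12 t=14ms: DENY
  req#13 t=15ms: DENY
  req#14 t=15ms: DENY
  req#15 t=15ms: DENY
  req#16 t=15ms: DENY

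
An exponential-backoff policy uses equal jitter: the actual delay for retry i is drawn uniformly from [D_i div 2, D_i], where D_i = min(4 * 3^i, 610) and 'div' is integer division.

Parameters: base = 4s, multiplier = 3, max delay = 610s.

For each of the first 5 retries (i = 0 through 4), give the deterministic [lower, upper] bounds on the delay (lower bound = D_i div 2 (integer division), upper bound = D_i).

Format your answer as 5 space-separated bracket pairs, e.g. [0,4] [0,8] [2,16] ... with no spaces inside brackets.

Computing bounds per retry:
  i=0: D_i=min(4*3^0,610)=4, bounds=[2,4]
  i=1: D_i=min(4*3^1,610)=12, bounds=[6,12]
  i=2: D_i=min(4*3^2,610)=36, bounds=[18,36]
  i=3: D_i=min(4*3^3,610)=108, bounds=[54,108]
  i=4: D_i=min(4*3^4,610)=324, bounds=[162,324]

Answer: [2,4] [6,12] [18,36] [54,108] [162,324]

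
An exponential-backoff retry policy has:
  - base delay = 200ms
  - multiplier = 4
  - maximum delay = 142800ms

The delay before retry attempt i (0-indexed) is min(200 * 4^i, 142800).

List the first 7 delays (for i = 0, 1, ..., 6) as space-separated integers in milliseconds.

Computing each delay:
  i=0: min(200*4^0, 142800) = 200
  i=1: min(200*4^1, 142800) = 800
  i=2: min(200*4^2, 142800) = 3200
  i=3: min(200*4^3, 142800) = 12800
  i=4: min(200*4^4, 142800) = 51200
  i=5: min(200*4^5, 142800) = 142800
  i=6: min(200*4^6, 142800) = 142800

Answer: 200 800 3200 12800 51200 142800 142800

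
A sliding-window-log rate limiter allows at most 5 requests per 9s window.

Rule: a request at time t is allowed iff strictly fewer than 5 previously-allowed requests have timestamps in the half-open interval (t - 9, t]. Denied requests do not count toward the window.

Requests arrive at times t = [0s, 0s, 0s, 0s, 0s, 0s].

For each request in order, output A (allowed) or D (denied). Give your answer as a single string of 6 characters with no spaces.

Tracking allowed requests in the window:
  req#1 t=0s: ALLOW
  req#2 t=0s: ALLOW
  req#3 t=0s: ALLOW
  req#4 t=0s: ALLOW
  req#5 t=0s: ALLOW
  req#6 t=0s: DENY

Answer: AAAAAD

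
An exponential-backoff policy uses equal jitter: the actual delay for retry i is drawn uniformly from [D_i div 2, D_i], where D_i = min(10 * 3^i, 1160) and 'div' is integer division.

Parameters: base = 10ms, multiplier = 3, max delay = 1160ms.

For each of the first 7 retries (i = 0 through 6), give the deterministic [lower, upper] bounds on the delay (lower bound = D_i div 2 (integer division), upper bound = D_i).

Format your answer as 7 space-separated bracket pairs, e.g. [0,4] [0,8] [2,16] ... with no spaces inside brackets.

Answer: [5,10] [15,30] [45,90] [135,270] [405,810] [580,1160] [580,1160]

Derivation:
Computing bounds per retry:
  i=0: D_i=min(10*3^0,1160)=10, bounds=[5,10]
  i=1: D_i=min(10*3^1,1160)=30, bounds=[15,30]
  i=2: D_i=min(10*3^2,1160)=90, bounds=[45,90]
  i=3: D_i=min(10*3^3,1160)=270, bounds=[135,270]
  i=4: D_i=min(10*3^4,1160)=810, bounds=[405,810]
  i=5: D_i=min(10*3^5,1160)=1160, bounds=[580,1160]
  i=6: D_i=min(10*3^6,1160)=1160, bounds=[580,1160]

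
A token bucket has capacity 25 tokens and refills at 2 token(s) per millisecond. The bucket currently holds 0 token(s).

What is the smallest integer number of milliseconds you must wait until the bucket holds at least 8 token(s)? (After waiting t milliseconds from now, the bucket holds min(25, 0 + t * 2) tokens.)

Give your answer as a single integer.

Need 0 + t * 2 >= 8, so t >= 8/2.
Smallest integer t = ceil(8/2) = 4.

Answer: 4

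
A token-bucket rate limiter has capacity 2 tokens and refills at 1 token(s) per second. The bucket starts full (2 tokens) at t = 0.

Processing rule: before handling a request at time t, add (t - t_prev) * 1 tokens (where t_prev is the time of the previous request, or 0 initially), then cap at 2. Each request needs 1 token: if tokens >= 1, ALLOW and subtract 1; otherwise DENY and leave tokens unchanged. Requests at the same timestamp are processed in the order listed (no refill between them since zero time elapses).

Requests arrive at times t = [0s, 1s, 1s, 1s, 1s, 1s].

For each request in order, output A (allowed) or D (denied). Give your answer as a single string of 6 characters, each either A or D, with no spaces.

Answer: AAADDD

Derivation:
Simulating step by step:
  req#1 t=0s: ALLOW
  req#2 t=1s: ALLOW
  req#3 t=1s: ALLOW
  req#4 t=1s: DENY
  req#5 t=1s: DENY
  req#6 t=1s: DENY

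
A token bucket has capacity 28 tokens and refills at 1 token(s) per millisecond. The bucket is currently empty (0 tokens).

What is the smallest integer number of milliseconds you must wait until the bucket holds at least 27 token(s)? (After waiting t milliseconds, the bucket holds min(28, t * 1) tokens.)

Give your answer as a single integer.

Answer: 27

Derivation:
Need t * 1 >= 27, so t >= 27/1.
Smallest integer t = ceil(27/1) = 27.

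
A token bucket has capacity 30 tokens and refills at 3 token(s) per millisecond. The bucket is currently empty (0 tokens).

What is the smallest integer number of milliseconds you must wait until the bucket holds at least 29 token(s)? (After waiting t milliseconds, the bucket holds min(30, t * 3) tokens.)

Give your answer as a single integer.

Need t * 3 >= 29, so t >= 29/3.
Smallest integer t = ceil(29/3) = 10.

Answer: 10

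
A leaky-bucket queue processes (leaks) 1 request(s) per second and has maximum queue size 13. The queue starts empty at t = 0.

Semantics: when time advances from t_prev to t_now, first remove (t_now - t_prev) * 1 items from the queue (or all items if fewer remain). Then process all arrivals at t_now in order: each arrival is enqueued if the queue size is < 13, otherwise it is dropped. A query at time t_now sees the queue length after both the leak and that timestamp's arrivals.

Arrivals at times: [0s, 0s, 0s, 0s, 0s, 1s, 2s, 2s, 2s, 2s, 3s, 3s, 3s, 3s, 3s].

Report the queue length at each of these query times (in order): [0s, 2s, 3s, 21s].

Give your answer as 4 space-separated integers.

Queue lengths at query times:
  query t=0s: backlog = 5
  query t=2s: backlog = 8
  query t=3s: backlog = 12
  query t=21s: backlog = 0

Answer: 5 8 12 0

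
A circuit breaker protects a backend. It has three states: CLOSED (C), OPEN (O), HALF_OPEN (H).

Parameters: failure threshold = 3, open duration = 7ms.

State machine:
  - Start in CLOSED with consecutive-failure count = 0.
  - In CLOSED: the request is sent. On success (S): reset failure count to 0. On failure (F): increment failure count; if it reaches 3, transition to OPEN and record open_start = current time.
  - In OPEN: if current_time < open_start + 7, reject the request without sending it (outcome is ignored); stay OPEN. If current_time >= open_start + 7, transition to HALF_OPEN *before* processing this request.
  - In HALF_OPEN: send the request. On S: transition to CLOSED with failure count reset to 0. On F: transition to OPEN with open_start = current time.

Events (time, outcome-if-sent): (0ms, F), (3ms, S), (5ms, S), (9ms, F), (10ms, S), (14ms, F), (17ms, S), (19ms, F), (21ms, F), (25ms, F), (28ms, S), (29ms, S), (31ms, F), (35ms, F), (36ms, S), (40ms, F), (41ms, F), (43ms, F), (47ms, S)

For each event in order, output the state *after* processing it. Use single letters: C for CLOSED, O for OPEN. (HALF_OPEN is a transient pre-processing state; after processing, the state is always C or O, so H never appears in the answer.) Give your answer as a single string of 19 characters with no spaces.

Answer: CCCCCCCCCOOOOOOOOOO

Derivation:
State after each event:
  event#1 t=0ms outcome=F: state=CLOSED
  event#2 t=3ms outcome=S: state=CLOSED
  event#3 t=5ms outcome=S: state=CLOSED
  event#4 t=9ms outcome=F: state=CLOSED
  event#5 t=10ms outcome=S: state=CLOSED
  event#6 t=14ms outcome=F: state=CLOSED
  event#7 t=17ms outcome=S: state=CLOSED
  event#8 t=19ms outcome=F: state=CLOSED
  event#9 t=21ms outcome=F: state=CLOSED
  event#10 t=25ms outcome=F: state=OPEN
  event#11 t=28ms outcome=S: state=OPEN
  event#12 t=29ms outcome=S: state=OPEN
  event#13 t=31ms outcome=F: state=OPEN
  event#14 t=35ms outcome=F: state=OPEN
  event#15 t=36ms outcome=S: state=OPEN
  event#16 t=40ms outcome=F: state=OPEN
  event#17 t=41ms outcome=F: state=OPEN
  event#18 t=43ms outcome=F: state=OPEN
  event#19 t=47ms outcome=S: state=OPEN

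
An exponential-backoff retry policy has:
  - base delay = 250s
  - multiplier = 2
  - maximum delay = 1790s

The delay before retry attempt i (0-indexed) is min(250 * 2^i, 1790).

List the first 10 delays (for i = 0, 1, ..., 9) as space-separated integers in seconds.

Computing each delay:
  i=0: min(250*2^0, 1790) = 250
  i=1: min(250*2^1, 1790) = 500
  i=2: min(250*2^2, 1790) = 1000
  i=3: min(250*2^3, 1790) = 1790
  i=4: min(250*2^4, 1790) = 1790
  i=5: min(250*2^5, 1790) = 1790
  i=6: min(250*2^6, 1790) = 1790
  i=7: min(250*2^7, 1790) = 1790
  i=8: min(250*2^8, 1790) = 1790
  i=9: min(250*2^9, 1790) = 1790

Answer: 250 500 1000 1790 1790 1790 1790 1790 1790 1790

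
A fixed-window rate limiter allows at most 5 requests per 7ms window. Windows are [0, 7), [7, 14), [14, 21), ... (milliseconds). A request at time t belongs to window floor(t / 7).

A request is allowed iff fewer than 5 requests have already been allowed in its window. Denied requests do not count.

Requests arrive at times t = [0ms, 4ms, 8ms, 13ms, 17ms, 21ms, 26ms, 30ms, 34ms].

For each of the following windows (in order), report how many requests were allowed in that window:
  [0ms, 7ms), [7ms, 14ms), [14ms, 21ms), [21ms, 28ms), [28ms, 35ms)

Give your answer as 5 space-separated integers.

Answer: 2 2 1 2 2

Derivation:
Processing requests:
  req#1 t=0ms (window 0): ALLOW
  req#2 t=4ms (window 0): ALLOW
  req#3 t=8ms (window 1): ALLOW
  req#4 t=13ms (window 1): ALLOW
  req#5 t=17ms (window 2): ALLOW
  req#6 t=21ms (window 3): ALLOW
  req#7 t=26ms (window 3): ALLOW
  req#8 t=30ms (window 4): ALLOW
  req#9 t=34ms (window 4): ALLOW

Allowed counts by window: 2 2 1 2 2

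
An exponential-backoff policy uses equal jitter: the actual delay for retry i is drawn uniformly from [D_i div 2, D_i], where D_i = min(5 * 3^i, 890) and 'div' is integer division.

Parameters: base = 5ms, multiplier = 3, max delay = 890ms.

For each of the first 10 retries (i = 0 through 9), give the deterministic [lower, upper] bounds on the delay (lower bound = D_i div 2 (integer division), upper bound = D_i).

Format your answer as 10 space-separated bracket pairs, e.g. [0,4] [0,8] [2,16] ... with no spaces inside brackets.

Computing bounds per retry:
  i=0: D_i=min(5*3^0,890)=5, bounds=[2,5]
  i=1: D_i=min(5*3^1,890)=15, bounds=[7,15]
  i=2: D_i=min(5*3^2,890)=45, bounds=[22,45]
  i=3: D_i=min(5*3^3,890)=135, bounds=[67,135]
  i=4: D_i=min(5*3^4,890)=405, bounds=[202,405]
  i=5: D_i=min(5*3^5,890)=890, bounds=[445,890]
  i=6: D_i=min(5*3^6,890)=890, bounds=[445,890]
  i=7: D_i=min(5*3^7,890)=890, bounds=[445,890]
  i=8: D_i=min(5*3^8,890)=890, bounds=[445,890]
  i=9: D_i=min(5*3^9,890)=890, bounds=[445,890]

Answer: [2,5] [7,15] [22,45] [67,135] [202,405] [445,890] [445,890] [445,890] [445,890] [445,890]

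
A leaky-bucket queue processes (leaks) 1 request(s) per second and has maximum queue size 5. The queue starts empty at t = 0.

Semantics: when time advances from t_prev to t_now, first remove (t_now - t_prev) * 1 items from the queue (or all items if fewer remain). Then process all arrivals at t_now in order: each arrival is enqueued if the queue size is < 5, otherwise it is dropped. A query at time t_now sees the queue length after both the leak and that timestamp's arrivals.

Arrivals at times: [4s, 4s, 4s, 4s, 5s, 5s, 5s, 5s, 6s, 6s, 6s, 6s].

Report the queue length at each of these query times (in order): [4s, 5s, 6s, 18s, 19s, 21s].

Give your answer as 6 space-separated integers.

Queue lengths at query times:
  query t=4s: backlog = 4
  query t=5s: backlog = 5
  query t=6s: backlog = 5
  query t=18s: backlog = 0
  query t=19s: backlog = 0
  query t=21s: backlog = 0

Answer: 4 5 5 0 0 0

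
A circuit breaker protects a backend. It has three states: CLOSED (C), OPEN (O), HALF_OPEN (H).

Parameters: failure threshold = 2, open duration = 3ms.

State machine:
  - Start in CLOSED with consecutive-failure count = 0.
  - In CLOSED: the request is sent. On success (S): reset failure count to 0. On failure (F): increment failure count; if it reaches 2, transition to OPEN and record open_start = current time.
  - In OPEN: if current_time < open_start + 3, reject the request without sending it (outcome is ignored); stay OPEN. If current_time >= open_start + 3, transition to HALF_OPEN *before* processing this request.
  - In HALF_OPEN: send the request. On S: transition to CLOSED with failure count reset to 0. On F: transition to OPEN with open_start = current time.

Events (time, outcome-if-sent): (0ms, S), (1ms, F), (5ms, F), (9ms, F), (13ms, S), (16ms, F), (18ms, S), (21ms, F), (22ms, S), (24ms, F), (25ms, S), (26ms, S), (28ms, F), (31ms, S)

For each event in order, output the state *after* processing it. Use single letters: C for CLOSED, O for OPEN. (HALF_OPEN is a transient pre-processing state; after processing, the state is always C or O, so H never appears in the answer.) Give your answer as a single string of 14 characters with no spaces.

State after each event:
  event#1 t=0ms outcome=S: state=CLOSED
  event#2 t=1ms outcome=F: state=CLOSED
  event#3 t=5ms outcome=F: state=OPEN
  event#4 t=9ms outcome=F: state=OPEN
  event#5 t=13ms outcome=S: state=CLOSED
  event#6 t=16ms outcome=F: state=CLOSED
  event#7 t=18ms outcome=S: state=CLOSED
  event#8 t=21ms outcome=F: state=CLOSED
  event#9 t=22ms outcome=S: state=CLOSED
  event#10 t=24ms outcome=F: state=CLOSED
  event#11 t=25ms outcome=S: state=CLOSED
  event#12 t=26ms outcome=S: state=CLOSED
  event#13 t=28ms outcome=F: state=CLOSED
  event#14 t=31ms outcome=S: state=CLOSED

Answer: CCOOCCCCCCCCCC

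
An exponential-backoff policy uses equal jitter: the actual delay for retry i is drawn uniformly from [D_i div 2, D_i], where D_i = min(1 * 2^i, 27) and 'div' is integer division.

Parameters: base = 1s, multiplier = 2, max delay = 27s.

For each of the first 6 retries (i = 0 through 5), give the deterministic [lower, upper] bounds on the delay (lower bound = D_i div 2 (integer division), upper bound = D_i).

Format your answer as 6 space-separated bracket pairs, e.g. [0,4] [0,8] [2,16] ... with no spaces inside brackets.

Answer: [0,1] [1,2] [2,4] [4,8] [8,16] [13,27]

Derivation:
Computing bounds per retry:
  i=0: D_i=min(1*2^0,27)=1, bounds=[0,1]
  i=1: D_i=min(1*2^1,27)=2, bounds=[1,2]
  i=2: D_i=min(1*2^2,27)=4, bounds=[2,4]
  i=3: D_i=min(1*2^3,27)=8, bounds=[4,8]
  i=4: D_i=min(1*2^4,27)=16, bounds=[8,16]
  i=5: D_i=min(1*2^5,27)=27, bounds=[13,27]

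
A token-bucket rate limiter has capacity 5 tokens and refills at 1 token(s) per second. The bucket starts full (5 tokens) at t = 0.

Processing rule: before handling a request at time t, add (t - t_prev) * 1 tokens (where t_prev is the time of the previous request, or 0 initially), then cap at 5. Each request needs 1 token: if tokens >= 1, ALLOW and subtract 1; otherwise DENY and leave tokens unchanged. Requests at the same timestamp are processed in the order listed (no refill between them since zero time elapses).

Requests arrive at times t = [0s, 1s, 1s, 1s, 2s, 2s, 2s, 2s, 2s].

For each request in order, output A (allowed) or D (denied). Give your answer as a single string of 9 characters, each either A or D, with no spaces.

Simulating step by step:
  req#1 t=0s: ALLOW
  req#2 t=1s: ALLOW
  req#3 t=1s: ALLOW
  req#4 t=1s: ALLOW
  req#5 t=2s: ALLOW
  req#6 t=2s: ALLOW
  req#7 t=2s: ALLOW
  req#8 t=2s: DENY
  req#9 t=2s: DENY

Answer: AAAAAAADD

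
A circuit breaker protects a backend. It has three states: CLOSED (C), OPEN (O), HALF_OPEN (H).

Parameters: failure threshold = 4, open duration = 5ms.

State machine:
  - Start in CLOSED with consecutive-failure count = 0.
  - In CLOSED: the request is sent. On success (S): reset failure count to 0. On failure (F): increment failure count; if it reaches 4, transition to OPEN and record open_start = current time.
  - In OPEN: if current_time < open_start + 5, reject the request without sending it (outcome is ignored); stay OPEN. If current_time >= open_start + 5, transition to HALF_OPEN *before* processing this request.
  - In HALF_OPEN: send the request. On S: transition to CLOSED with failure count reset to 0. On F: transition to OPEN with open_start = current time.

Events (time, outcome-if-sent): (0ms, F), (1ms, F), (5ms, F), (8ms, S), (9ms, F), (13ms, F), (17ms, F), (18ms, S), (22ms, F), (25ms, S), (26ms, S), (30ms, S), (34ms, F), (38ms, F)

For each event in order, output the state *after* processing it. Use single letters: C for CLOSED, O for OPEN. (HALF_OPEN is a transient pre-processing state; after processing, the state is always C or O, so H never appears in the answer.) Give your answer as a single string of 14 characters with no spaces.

State after each event:
  event#1 t=0ms outcome=F: state=CLOSED
  event#2 t=1ms outcome=F: state=CLOSED
  event#3 t=5ms outcome=F: state=CLOSED
  event#4 t=8ms outcome=S: state=CLOSED
  event#5 t=9ms outcome=F: state=CLOSED
  event#6 t=13ms outcome=F: state=CLOSED
  event#7 t=17ms outcome=F: state=CLOSED
  event#8 t=18ms outcome=S: state=CLOSED
  event#9 t=22ms outcome=F: state=CLOSED
  event#10 t=25ms outcome=S: state=CLOSED
  event#11 t=26ms outcome=S: state=CLOSED
  event#12 t=30ms outcome=S: state=CLOSED
  event#13 t=34ms outcome=F: state=CLOSED
  event#14 t=38ms outcome=F: state=CLOSED

Answer: CCCCCCCCCCCCCC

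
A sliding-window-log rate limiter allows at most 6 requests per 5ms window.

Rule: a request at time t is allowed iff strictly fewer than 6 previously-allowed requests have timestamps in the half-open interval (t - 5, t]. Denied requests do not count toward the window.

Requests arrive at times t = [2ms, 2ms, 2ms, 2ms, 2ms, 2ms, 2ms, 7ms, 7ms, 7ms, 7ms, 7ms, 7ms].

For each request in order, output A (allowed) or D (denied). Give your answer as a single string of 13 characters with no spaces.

Answer: AAAAAADAAAAAA

Derivation:
Tracking allowed requests in the window:
  req#1 t=2ms: ALLOW
  req#2 t=2ms: ALLOW
  req#3 t=2ms: ALLOW
  req#4 t=2ms: ALLOW
  req#5 t=2ms: ALLOW
  req#6 t=2ms: ALLOW
  req#7 t=2ms: DENY
  req#8 t=7ms: ALLOW
  req#9 t=7ms: ALLOW
  req#10 t=7ms: ALLOW
  req#11 t=7ms: ALLOW
  req#12 t=7ms: ALLOW
  req#13 t=7ms: ALLOW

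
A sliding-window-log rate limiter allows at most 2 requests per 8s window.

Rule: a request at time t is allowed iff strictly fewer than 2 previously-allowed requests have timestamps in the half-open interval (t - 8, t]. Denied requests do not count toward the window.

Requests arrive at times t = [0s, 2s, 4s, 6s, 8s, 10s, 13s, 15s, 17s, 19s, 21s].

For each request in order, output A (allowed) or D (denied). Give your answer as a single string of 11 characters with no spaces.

Tracking allowed requests in the window:
  req#1 t=0s: ALLOW
  req#2 t=2s: ALLOW
  req#3 t=4s: DENY
  req#4 t=6s: DENY
  req#5 t=8s: ALLOW
  req#6 t=10s: ALLOW
  req#7 t=13s: DENY
  req#8 t=15s: DENY
  req#9 t=17s: ALLOW
  req#10 t=19s: ALLOW
  req#11 t=21s: DENY

Answer: AADDAADDAAD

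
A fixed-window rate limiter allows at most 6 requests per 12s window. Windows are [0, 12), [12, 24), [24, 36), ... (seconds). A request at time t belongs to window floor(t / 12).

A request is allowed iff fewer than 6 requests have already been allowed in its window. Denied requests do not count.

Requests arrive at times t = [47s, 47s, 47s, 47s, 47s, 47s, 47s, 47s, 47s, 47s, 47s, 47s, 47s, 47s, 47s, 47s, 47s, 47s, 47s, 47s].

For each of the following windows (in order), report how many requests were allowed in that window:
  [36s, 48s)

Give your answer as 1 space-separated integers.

Answer: 6

Derivation:
Processing requests:
  req#1 t=47s (window 3): ALLOW
  req#2 t=47s (window 3): ALLOW
  req#3 t=47s (window 3): ALLOW
  req#4 t=47s (window 3): ALLOW
  req#5 t=47s (window 3): ALLOW
  req#6 t=47s (window 3): ALLOW
  req#7 t=47s (window 3): DENY
  req#8 t=47s (window 3): DENY
  req#9 t=47s (window 3): DENY
  req#10 t=47s (window 3): DENY
  req#11 t=47s (window 3): DENY
  req#12 t=47s (window 3): DENY
  req#13 t=47s (window 3): DENY
  req#14 t=47s (window 3): DENY
  req#15 t=47s (window 3): DENY
  req#16 t=47s (window 3): DENY
  req#17 t=47s (window 3): DENY
  req#18 t=47s (window 3): DENY
  req#19 t=47s (window 3): DENY
  req#20 t=47s (window 3): DENY

Allowed counts by window: 6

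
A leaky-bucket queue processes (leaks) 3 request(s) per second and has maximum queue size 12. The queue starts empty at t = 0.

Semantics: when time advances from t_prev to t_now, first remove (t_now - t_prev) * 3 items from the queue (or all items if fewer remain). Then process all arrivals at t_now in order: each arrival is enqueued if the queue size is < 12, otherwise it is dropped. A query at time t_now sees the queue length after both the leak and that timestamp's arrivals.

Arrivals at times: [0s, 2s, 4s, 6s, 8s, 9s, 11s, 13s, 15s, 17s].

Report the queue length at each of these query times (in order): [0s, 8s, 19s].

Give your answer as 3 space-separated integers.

Queue lengths at query times:
  query t=0s: backlog = 1
  query t=8s: backlog = 1
  query t=19s: backlog = 0

Answer: 1 1 0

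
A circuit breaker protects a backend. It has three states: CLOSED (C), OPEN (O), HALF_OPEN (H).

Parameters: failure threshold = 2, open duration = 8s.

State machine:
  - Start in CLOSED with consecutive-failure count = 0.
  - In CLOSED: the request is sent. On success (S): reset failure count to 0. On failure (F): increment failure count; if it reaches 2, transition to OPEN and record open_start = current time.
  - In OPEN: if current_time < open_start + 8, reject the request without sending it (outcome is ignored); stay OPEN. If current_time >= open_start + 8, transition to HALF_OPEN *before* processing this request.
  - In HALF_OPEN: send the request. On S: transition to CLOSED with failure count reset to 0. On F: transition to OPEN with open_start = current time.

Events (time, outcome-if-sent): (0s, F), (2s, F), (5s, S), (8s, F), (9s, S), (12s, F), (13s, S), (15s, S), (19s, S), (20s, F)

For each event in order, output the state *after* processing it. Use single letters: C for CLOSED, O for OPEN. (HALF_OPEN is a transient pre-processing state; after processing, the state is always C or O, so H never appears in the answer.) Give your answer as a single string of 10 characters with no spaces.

Answer: COOOOOOOOO

Derivation:
State after each event:
  event#1 t=0s outcome=F: state=CLOSED
  event#2 t=2s outcome=F: state=OPEN
  event#3 t=5s outcome=S: state=OPEN
  event#4 t=8s outcome=F: state=OPEN
  event#5 t=9s outcome=S: state=OPEN
  event#6 t=12s outcome=F: state=OPEN
  event#7 t=13s outcome=S: state=OPEN
  event#8 t=15s outcome=S: state=OPEN
  event#9 t=19s outcome=S: state=OPEN
  event#10 t=20s outcome=F: state=OPEN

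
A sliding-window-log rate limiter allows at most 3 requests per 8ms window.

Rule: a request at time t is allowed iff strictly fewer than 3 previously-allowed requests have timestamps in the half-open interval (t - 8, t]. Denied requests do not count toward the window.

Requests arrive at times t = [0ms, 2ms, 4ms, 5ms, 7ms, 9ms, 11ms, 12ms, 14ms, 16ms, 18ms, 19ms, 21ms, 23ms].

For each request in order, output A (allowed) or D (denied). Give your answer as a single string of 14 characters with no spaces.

Answer: AAADDAAADDAAAD

Derivation:
Tracking allowed requests in the window:
  req#1 t=0ms: ALLOW
  req#2 t=2ms: ALLOW
  req#3 t=4ms: ALLOW
  req#4 t=5ms: DENY
  req#5 t=7ms: DENY
  req#6 t=9ms: ALLOW
  req#7 t=11ms: ALLOW
  req#8 t=12ms: ALLOW
  req#9 t=14ms: DENY
  req#10 t=16ms: DENY
  req#11 t=18ms: ALLOW
  req#12 t=19ms: ALLOW
  req#13 t=21ms: ALLOW
  req#14 t=23ms: DENY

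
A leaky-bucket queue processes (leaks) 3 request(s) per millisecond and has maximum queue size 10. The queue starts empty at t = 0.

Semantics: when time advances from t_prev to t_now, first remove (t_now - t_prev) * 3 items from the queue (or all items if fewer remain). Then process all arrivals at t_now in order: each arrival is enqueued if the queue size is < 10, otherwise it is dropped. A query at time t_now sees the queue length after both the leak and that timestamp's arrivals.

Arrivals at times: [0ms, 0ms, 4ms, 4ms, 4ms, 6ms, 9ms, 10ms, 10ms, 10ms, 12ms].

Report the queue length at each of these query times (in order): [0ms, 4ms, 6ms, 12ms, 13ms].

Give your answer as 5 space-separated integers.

Answer: 2 3 1 1 0

Derivation:
Queue lengths at query times:
  query t=0ms: backlog = 2
  query t=4ms: backlog = 3
  query t=6ms: backlog = 1
  query t=12ms: backlog = 1
  query t=13ms: backlog = 0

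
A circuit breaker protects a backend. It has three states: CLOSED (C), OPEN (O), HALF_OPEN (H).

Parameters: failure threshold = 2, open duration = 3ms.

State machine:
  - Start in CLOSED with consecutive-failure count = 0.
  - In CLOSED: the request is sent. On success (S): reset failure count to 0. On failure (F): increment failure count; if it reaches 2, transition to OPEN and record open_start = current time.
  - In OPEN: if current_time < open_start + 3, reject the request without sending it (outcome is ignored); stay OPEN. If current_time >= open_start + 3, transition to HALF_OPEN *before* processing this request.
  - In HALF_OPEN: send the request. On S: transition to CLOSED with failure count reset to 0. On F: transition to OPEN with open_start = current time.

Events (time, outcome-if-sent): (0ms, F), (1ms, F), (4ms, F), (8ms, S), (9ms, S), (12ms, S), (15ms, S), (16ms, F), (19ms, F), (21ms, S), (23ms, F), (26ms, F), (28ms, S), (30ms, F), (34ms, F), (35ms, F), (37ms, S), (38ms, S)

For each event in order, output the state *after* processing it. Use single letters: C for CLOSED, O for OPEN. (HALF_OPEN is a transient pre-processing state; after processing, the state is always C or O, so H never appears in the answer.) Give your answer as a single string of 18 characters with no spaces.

Answer: COOCCCCCOOOOOOOOCC

Derivation:
State after each event:
  event#1 t=0ms outcome=F: state=CLOSED
  event#2 t=1ms outcome=F: state=OPEN
  event#3 t=4ms outcome=F: state=OPEN
  event#4 t=8ms outcome=S: state=CLOSED
  event#5 t=9ms outcome=S: state=CLOSED
  event#6 t=12ms outcome=S: state=CLOSED
  event#7 t=15ms outcome=S: state=CLOSED
  event#8 t=16ms outcome=F: state=CLOSED
  event#9 t=19ms outcome=F: state=OPEN
  event#10 t=21ms outcome=S: state=OPEN
  event#11 t=23ms outcome=F: state=OPEN
  event#12 t=26ms outcome=F: state=OPEN
  event#13 t=28ms outcome=S: state=OPEN
  event#14 t=30ms outcome=F: state=OPEN
  event#15 t=34ms outcome=F: state=OPEN
  event#16 t=35ms outcome=F: state=OPEN
  event#17 t=37ms outcome=S: state=CLOSED
  event#18 t=38ms outcome=S: state=CLOSED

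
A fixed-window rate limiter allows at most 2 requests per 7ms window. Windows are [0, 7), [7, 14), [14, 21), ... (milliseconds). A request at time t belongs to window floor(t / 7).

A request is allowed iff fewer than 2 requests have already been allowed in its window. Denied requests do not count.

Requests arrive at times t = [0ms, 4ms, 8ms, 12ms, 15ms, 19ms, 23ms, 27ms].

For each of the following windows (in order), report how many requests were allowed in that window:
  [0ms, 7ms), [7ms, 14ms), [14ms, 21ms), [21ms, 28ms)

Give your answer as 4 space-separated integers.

Answer: 2 2 2 2

Derivation:
Processing requests:
  req#1 t=0ms (window 0): ALLOW
  req#2 t=4ms (window 0): ALLOW
  req#3 t=8ms (window 1): ALLOW
  req#4 t=12ms (window 1): ALLOW
  req#5 t=15ms (window 2): ALLOW
  req#6 t=19ms (window 2): ALLOW
  req#7 t=23ms (window 3): ALLOW
  req#8 t=27ms (window 3): ALLOW

Allowed counts by window: 2 2 2 2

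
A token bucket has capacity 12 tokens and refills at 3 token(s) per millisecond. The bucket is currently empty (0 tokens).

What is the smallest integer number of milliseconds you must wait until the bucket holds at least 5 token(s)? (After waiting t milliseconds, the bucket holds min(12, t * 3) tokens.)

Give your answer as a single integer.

Need t * 3 >= 5, so t >= 5/3.
Smallest integer t = ceil(5/3) = 2.

Answer: 2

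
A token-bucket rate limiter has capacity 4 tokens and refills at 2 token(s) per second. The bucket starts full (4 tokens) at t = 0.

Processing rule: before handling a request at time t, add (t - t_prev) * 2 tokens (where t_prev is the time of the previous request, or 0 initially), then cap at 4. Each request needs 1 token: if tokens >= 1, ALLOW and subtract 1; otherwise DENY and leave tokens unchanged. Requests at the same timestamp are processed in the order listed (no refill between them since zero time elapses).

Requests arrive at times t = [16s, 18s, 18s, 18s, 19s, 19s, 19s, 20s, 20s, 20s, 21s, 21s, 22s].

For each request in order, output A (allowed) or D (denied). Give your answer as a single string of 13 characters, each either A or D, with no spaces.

Answer: AAAAAAAAADAAA

Derivation:
Simulating step by step:
  req#1 t=16s: ALLOW
  req#2 t=18s: ALLOW
  req#3 t=18s: ALLOW
  req#4 t=18s: ALLOW
  req#5 t=19s: ALLOW
  req#6 t=19s: ALLOW
  req#7 t=19s: ALLOW
  req#8 t=20s: ALLOW
  req#9 t=20s: ALLOW
  req#10 t=20s: DENY
  req#11 t=21s: ALLOW
  req#12 t=21s: ALLOW
  req#13 t=22s: ALLOW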